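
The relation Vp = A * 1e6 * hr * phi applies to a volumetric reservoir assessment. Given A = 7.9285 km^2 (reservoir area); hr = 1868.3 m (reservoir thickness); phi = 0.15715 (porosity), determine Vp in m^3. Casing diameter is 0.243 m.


Vp = A * 1e6 * hr * phi
Vp = 7.9285 * 1e6 * 1868.3 * 0.15715
Vp = 2.3278e+09 m^3


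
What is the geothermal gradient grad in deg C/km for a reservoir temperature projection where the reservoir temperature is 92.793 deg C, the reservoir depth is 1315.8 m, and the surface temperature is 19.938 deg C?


grad = (T_res - T_surf) / d * 1000
grad = (92.793 - 19.938) / 1315.8 * 1000
grad = 55.369 deg C/km


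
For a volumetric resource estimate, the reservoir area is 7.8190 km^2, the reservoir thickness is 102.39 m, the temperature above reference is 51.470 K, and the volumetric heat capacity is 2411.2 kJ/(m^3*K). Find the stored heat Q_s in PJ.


Step 1: Vr = A*1e6*hr = 7.819*1e6*102.39 = 8.005874e+08 m^3
Step 2: Q_s = Vr*rhoc*dT/1e12 = 8.005874e+08*2411.2*51.47/1e12 = 99.356 PJ
Q_s = 99.356 PJ


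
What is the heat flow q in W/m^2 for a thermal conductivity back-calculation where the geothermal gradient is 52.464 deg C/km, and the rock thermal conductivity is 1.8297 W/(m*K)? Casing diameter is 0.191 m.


q = k * grad / 1000
q = 1.8297 * 52.464 / 1000
q = 0.095993 W/m^2


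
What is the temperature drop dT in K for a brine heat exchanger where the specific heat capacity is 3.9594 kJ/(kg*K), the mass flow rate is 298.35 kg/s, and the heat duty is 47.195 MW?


dT = Q * 1000 / (mdot * cp)
dT = 47.195 * 1000 / (298.35 * 3.9594)
dT = 39.952 K


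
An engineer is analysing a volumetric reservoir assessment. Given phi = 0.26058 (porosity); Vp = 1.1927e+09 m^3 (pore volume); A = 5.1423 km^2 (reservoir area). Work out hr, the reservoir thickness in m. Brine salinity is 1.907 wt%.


hr = Vp / (A * 1e6 * phi)
hr = 1.1927e+09 / (5.1423 * 1e6 * 0.26058)
hr = 890.09 m


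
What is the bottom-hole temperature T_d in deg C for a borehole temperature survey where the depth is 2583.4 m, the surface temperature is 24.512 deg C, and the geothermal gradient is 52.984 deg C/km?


T_d = T_surf + grad * d / 1000
T_d = 24.512 + 52.984 * 2583.4 / 1000
T_d = 161.39 deg C


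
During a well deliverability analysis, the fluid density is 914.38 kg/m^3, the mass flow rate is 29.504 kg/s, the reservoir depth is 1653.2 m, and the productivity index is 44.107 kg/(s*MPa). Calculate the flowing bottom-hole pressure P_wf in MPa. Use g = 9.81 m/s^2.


Step 1: P_i = rho*g*h/1e6 = 914.38*9.81*1653.2/1e6 = 14.82932 MPa
Step 2: P_wf = P_i - mdot/PI = 14.82932 - 29.504/44.107 = 14.160 MPa
P_wf = 14.160 MPa


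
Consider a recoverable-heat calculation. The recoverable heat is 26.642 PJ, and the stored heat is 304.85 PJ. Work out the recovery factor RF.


RF = Q_rec / Q_s
RF = 26.642 / 304.85
RF = 0.087394


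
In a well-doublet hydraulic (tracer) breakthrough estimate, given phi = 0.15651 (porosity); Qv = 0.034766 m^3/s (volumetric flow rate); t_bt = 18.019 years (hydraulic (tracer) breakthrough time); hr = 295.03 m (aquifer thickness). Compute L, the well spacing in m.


L = sqrt(t_bt*365.25*86400*3*Qv / (pi*hr*phi))
L = sqrt(18.019*365.25*86400*3*0.034766 / (pi*295.03*0.15651))
L = 639.41 m


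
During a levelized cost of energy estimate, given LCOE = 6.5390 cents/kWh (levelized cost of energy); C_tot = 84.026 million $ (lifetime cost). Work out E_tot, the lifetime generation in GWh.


E_tot = C_tot / LCOE * 100
E_tot = 84.026 / 6.5390 * 100
E_tot = 1285.0 GWh


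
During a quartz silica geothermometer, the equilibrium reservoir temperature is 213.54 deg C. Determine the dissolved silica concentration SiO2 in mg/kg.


SiO2 = 10^(5.19 - 1309/(T_eq + 273.15))
SiO2 = 10^(5.19 - 1309/(213.54 + 273.15))
SiO2 = 316.52 mg/kg


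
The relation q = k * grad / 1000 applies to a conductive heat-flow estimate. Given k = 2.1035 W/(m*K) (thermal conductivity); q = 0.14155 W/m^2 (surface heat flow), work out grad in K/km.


grad = q * 1000 / k
grad = 0.14155 * 1000 / 2.1035
grad = 67.29261 deg C/km
Convert: 67.29261 deg C/km * 1.0 = 67.293 K/km
grad = 67.293 K/km


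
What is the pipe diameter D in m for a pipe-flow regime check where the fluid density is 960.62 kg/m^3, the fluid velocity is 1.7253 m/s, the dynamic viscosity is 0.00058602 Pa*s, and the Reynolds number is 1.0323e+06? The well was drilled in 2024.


D = Re * mu / (rho * vel)
D = 1.0323e+06 * 0.00058602 / (960.62 * 1.7253)
D = 0.36501 m


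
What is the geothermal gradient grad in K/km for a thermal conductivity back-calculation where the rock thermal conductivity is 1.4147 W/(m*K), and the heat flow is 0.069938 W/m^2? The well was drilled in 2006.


grad = q / k * 1000
grad = 0.069938 / 1.4147 * 1000
grad = 49.43663 deg C/km
Convert: 49.43663 deg C/km * 1.0 = 49.437 K/km
grad = 49.437 K/km


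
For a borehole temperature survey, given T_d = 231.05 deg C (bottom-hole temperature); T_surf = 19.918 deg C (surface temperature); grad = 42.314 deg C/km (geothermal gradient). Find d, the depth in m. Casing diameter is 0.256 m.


d = (T_d - T_surf) / grad * 1000
d = (231.05 - 19.918) / 42.314 * 1000
d = 4989.6 m


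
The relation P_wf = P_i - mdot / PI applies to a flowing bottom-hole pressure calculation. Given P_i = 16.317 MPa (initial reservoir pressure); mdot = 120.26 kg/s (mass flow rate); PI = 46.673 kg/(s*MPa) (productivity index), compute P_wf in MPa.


P_wf = P_i - mdot / PI
P_wf = 16.317 - 120.26 / 46.673
P_wf = 13.740 MPa


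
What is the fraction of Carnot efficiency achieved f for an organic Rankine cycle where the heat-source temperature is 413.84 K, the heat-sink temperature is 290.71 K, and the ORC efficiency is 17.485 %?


f = (eta_orc/100) / (1 - Tc/Th)
f = (17.485/100) / (1 - 290.71/413.84)
f = 0.58767


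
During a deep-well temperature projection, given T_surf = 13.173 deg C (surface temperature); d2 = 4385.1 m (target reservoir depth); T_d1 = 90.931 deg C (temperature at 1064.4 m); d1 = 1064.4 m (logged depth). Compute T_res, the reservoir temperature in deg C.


Step 1: grad = (T_d1 - T_surf)/d1 * 1000 = (90.931 - 13.173)/1064.4 * 1000 = 73.05336 deg C/km
Step 2: T_res = T_surf + grad*d2/1000 = 13.173 + 73.05336*4385.1/1000 = 333.52 deg C
T_res = 333.52 deg C


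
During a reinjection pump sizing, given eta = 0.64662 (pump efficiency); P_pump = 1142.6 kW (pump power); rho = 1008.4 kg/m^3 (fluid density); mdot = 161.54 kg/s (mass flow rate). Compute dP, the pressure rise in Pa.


dP = P_pump * rho * eta / mdot
dP = 1142.6 * 1008.4 * 0.64662 / 161.54
dP = 4612.072 kPa
Convert: 4612.072 kPa * 1000.0 = 4.6121e+06 Pa
dP = 4.6121e+06 Pa


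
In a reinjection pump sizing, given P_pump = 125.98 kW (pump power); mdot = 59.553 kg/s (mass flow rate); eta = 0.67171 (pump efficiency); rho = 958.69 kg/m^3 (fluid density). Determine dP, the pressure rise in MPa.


dP = P_pump * rho * eta / mdot
dP = 125.98 * 958.69 * 0.67171 / 59.553
dP = 1362.254 kPa
Convert: 1362.254 kPa * 0.001 = 1.3623 MPa
dP = 1.3623 MPa


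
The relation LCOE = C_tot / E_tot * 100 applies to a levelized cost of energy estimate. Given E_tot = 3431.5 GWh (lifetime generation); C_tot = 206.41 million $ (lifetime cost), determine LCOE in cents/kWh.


LCOE = C_tot / E_tot * 100
LCOE = 206.41 / 3431.5 * 100
LCOE = 6.0152 cents/kWh


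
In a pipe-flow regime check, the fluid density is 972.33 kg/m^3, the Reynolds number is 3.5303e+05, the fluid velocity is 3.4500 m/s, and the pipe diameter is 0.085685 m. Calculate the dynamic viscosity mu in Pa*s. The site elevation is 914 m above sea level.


mu = rho * vel * D / Re
mu = 972.33 * 3.4500 * 0.085685 / 3.5303e+05
mu = 0.00081419 Pa*s


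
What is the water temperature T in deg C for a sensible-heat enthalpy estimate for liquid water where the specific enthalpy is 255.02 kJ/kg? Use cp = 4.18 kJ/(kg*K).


T = h / cp
T = 255.02 / 4.18
T = 61.010 deg C


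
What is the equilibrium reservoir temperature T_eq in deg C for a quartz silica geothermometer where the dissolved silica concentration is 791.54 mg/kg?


T_eq = 1309 / (5.19 - log10(SiO2)) - 273.15
T_eq = 1309 / (5.19 - log10(791.54)) - 273.15
T_eq = 298.08 deg C


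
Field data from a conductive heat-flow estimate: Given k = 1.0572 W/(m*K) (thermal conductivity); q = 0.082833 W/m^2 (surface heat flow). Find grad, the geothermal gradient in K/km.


grad = q * 1000 / k
grad = 0.082833 * 1000 / 1.0572
grad = 78.35131 deg C/km
Convert: 78.35131 deg C/km * 1.0 = 78.351 K/km
grad = 78.351 K/km


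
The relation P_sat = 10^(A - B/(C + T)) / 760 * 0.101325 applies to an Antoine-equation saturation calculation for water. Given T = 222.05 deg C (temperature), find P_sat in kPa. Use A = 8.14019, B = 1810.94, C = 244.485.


P_sat = 10^(A - B/(C + T)) / 760 * 0.101325
P_sat = 10^(8.14019 - 1810.94/(244.485 + 222.05)) / 760 * 0.101325
P_sat = 2.417754 MPa
Convert: 2.417754 MPa * 1000.0 = 2417.8 kPa
P_sat = 2417.8 kPa


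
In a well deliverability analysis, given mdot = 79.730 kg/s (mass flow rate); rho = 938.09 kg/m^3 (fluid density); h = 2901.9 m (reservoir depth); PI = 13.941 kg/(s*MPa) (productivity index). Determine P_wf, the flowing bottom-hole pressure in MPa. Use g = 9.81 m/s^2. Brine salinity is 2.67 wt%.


Step 1: P_i = rho*g*h/1e6 = 938.09*9.81*2901.9/1e6 = 26.70521 MPa
Step 2: P_wf = P_i - mdot/PI = 26.70521 - 79.73/13.941 = 20.986 MPa
P_wf = 20.986 MPa


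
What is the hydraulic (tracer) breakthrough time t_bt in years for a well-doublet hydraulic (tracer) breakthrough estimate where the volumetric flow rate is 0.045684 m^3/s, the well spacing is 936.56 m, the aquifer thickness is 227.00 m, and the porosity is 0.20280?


t_bt = pi * hr * phi * L^2 / (3 * Qv) / (365.25*86400)
t_bt = pi * 227.00 * 0.20280 * 936.56^2 / (3 * 0.045684) / (365.25*86400)
t_bt = 29.331 years


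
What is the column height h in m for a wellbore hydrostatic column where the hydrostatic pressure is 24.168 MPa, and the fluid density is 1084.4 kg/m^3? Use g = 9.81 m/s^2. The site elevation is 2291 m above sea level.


h = P * 1e6 / (g * rho)
h = 24.168 * 1e6 / (9.81 * 1084.4)
h = 2271.9 m


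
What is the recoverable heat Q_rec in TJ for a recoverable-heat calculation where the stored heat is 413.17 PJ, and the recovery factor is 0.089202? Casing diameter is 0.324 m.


Q_rec = Q_s * RF
Q_rec = 413.17 * 0.089202
Q_rec = 36.85559 PJ
Convert: 36.85559 PJ * 1000.0 = 36856 TJ
Q_rec = 36856 TJ


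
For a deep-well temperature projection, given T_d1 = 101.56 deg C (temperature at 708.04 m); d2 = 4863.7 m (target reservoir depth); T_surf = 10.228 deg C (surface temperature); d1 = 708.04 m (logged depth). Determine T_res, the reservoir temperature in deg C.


Step 1: grad = (T_d1 - T_surf)/d1 * 1000 = (101.56 - 10.228)/708.04 * 1000 = 128.9927 deg C/km
Step 2: T_res = T_surf + grad*d2/1000 = 10.228 + 128.9927*4863.7/1000 = 637.61 deg C
T_res = 637.61 deg C


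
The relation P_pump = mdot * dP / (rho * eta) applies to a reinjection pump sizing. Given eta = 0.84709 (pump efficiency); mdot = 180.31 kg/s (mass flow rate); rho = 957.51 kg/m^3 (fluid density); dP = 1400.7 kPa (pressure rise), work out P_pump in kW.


P_pump = mdot * dP / (rho * eta)
P_pump = 180.31 * 1400.7 / (957.51 * 0.84709)
P_pump = 311.38 kW


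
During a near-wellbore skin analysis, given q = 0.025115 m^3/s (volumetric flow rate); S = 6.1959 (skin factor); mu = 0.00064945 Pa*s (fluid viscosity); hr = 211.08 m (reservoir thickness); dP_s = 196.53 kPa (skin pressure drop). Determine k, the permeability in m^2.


k = S*q*mu / (2*pi*dP_s*1000*hr)
k = 6.1959*0.025115*0.00064945 / (2*pi*196.53*1000*211.08)
k = 3.8773e-13 m^2


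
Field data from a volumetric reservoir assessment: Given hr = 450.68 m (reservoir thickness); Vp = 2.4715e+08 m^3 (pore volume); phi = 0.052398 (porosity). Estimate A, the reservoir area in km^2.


A = Vp / (1e6 * hr * phi)
A = 2.4715e+08 / (1e6 * 450.68 * 0.052398)
A = 10.466 km^2


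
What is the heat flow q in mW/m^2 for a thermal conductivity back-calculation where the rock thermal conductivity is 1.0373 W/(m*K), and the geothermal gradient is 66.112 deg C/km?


q = k * grad / 1000
q = 1.0373 * 66.112 / 1000
q = 0.06857798 W/m^2
Convert: 0.06857798 W/m^2 * 1000.0 = 68.578 mW/m^2
q = 68.578 mW/m^2


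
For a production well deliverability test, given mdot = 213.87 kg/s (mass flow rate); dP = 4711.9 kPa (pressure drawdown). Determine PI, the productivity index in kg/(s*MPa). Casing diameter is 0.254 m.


PI = mdot * 1000 / dP
PI = 213.87 * 1000 / 4711.9
PI = 45.389 kg/(s*MPa)


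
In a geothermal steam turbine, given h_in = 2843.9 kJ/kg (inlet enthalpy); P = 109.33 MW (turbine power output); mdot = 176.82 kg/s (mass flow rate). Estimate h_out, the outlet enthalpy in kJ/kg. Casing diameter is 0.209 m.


h_out = h_in - P * 1000 / mdot
h_out = 2843.9 - 109.33 * 1000 / 176.82
h_out = 2225.6 kJ/kg


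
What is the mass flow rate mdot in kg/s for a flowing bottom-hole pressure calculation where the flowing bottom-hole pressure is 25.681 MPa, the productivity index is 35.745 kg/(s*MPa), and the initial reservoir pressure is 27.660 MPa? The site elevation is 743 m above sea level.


mdot = (P_i - P_wf) * PI
mdot = (27.660 - 25.681) * 35.745
mdot = 70.739 kg/s


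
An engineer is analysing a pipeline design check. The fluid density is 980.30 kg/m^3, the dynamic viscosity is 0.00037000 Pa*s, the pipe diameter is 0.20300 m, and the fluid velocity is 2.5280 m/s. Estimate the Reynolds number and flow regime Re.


Step 1: Re = rho*vel*D/mu = 980.3*2.528*0.203/0.00037 = 1.3597e+06
Step 2: Re = 1.3597e+06 > 4000, so flow is turbulent.
Re = 1.3597e+06 (turbulent)


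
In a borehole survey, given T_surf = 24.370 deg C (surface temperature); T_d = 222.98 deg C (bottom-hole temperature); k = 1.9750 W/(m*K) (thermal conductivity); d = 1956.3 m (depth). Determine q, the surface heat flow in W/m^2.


Step 1: grad = (T_d - T_surf)/d * 1000 = (222.98 - 24.37)/1956.3 * 1000 = 101.5233 deg C/km
Step 2: q = k * grad / 1000 = 1.975 * 101.5233 / 1000 = 0.20051 W/m^2
q = 0.20051 W/m^2


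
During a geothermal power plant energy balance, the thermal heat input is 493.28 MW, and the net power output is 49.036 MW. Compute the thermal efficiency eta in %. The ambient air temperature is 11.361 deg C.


eta = W_net / Q_in * 100
eta = 49.036 / 493.28 * 100
eta = 9.9408 %


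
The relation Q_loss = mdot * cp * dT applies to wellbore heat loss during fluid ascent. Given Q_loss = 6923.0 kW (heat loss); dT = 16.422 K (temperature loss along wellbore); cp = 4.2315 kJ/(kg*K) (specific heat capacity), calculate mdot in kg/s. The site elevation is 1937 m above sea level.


mdot = Q_loss / (cp * dT)
mdot = 6923.0 / (4.2315 * 16.422)
mdot = 99.626 kg/s


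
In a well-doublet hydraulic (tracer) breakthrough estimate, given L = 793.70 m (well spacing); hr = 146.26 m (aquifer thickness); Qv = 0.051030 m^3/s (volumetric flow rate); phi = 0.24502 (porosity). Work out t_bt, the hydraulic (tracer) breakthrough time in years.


t_bt = pi * hr * phi * L^2 / (3 * Qv) / (365.25*86400)
t_bt = pi * 146.26 * 0.24502 * 793.70^2 / (3 * 0.051030) / (365.25*86400)
t_bt = 14.680 years


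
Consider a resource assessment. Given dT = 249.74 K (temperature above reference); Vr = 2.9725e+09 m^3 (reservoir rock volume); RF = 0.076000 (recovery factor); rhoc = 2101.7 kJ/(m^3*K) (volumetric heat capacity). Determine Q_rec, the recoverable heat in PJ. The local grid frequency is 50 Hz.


Step 1: Q_s = Vr*rhoc*dT/1e12 = 2.9725e+09*2101.7*249.74/1e12 = 1560.202 PJ
Step 2: Q_rec = Q_s * RF = 1560.202 * 0.076 = 118.58 PJ
Q_rec = 118.58 PJ


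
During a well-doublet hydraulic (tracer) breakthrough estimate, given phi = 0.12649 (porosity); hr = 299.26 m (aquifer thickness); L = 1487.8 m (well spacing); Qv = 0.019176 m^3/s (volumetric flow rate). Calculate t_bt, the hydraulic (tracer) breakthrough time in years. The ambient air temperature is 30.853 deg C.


t_bt = pi * hr * phi * L^2 / (3 * Qv) / (365.25*86400)
t_bt = pi * 299.26 * 0.12649 * 1487.8^2 / (3 * 0.019176) / (365.25*86400)
t_bt = 145.00 years


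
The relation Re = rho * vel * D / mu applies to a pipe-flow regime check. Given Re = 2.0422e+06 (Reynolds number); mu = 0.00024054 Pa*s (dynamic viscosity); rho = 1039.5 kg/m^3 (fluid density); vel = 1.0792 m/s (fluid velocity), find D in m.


D = Re * mu / (rho * vel)
D = 2.0422e+06 * 0.00024054 / (1039.5 * 1.0792)
D = 0.43788 m


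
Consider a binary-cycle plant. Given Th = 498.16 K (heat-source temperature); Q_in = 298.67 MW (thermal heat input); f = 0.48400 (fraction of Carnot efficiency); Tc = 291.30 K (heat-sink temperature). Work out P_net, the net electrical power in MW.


Step 1: eta = (1 - Tc/Th)*f = (1 - 291.3/498.16)*0.484 = 0.2009801
Step 2: P_net = eta * Q_in = 0.2009801 * 298.67 = 60.027 MW
P_net = 60.027 MW


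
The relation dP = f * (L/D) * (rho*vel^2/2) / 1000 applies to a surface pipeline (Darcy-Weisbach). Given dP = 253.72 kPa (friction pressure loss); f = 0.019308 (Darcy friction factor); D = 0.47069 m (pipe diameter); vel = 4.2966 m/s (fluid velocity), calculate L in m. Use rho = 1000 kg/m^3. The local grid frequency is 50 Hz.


L = dP*1000*D / (f*rho*vel^2/2)
L = 253.72*1000*0.47069 / (0.019308*1000*4.2966^2/2)
L = 670.09 m


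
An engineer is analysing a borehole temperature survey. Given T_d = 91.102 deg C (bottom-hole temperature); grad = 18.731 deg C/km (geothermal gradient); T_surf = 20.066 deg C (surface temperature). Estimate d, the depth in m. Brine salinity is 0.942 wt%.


d = (T_d - T_surf) / grad * 1000
d = (91.102 - 20.066) / 18.731 * 1000
d = 3792.4 m


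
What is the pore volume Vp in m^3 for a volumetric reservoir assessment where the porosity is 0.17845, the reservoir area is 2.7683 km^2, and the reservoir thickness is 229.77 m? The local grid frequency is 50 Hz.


Vp = A * 1e6 * hr * phi
Vp = 2.7683 * 1e6 * 229.77 * 0.17845
Vp = 1.1351e+08 m^3


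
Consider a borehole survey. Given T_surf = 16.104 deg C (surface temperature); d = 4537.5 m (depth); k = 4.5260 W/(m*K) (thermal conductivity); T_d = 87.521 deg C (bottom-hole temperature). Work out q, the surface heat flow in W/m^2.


Step 1: grad = (T_d - T_surf)/d * 1000 = (87.521 - 16.104)/4537.5 * 1000 = 15.73928 deg C/km
Step 2: q = k * grad / 1000 = 4.526 * 15.73928 / 1000 = 0.071236 W/m^2
q = 0.071236 W/m^2


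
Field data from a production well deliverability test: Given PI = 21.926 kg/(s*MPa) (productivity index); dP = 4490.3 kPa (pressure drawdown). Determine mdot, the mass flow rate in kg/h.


mdot = PI * dP / 1000
mdot = 21.926 * 4490.3 / 1000
mdot = 98.45432 kg/s
Convert: 98.45432 kg/s * 3600.0 = 3.5444e+05 kg/h
mdot = 3.5444e+05 kg/h


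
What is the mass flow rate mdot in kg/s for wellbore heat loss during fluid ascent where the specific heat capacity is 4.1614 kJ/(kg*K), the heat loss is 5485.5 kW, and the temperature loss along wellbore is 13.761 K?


mdot = Q_loss / (cp * dT)
mdot = 5485.5 / (4.1614 * 13.761)
mdot = 95.791 kg/s


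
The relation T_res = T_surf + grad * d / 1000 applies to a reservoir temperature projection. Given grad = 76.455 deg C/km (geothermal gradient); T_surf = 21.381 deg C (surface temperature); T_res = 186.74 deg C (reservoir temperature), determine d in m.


d = (T_res - T_surf) / grad * 1000
d = (186.74 - 21.381) / 76.455 * 1000
d = 2162.8 m


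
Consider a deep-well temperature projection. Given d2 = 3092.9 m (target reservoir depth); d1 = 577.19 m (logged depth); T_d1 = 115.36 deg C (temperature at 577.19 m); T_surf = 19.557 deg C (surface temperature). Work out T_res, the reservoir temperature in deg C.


Step 1: grad = (T_d1 - T_surf)/d1 * 1000 = (115.36 - 19.557)/577.19 * 1000 = 165.9817 deg C/km
Step 2: T_res = T_surf + grad*d2/1000 = 19.557 + 165.9817*3092.9/1000 = 532.92 deg C
T_res = 532.92 deg C


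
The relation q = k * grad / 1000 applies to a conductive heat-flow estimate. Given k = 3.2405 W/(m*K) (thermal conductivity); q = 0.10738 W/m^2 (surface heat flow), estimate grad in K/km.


grad = q * 1000 / k
grad = 0.10738 * 1000 / 3.2405
grad = 33.13686 deg C/km
Convert: 33.13686 deg C/km * 1.0 = 33.137 K/km
grad = 33.137 K/km


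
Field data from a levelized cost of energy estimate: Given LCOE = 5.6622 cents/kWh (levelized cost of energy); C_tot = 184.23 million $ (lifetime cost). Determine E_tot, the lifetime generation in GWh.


E_tot = C_tot / LCOE * 100
E_tot = 184.23 / 5.6622 * 100
E_tot = 3253.7 GWh


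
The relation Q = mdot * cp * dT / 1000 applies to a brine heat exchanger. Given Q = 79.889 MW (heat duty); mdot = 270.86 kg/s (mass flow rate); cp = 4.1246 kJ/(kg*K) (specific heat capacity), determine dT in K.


dT = Q * 1000 / (mdot * cp)
dT = 79.889 * 1000 / (270.86 * 4.1246)
dT = 71.509 K


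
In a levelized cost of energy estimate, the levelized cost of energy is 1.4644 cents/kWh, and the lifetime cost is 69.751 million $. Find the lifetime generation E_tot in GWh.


E_tot = C_tot / LCOE * 100
E_tot = 69.751 / 1.4644 * 100
E_tot = 4763.1 GWh


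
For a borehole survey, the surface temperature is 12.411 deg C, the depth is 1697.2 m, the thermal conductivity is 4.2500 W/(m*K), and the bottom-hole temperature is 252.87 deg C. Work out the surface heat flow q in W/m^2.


Step 1: grad = (T_d - T_surf)/d * 1000 = (252.87 - 12.411)/1697.2 * 1000 = 141.6798 deg C/km
Step 2: q = k * grad / 1000 = 4.25 * 141.6798 / 1000 = 0.60214 W/m^2
q = 0.60214 W/m^2


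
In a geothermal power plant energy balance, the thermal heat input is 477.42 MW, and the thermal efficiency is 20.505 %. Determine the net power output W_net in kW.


W_net = eta / 100 * Q_in
W_net = 20.505 / 100 * 477.42
W_net = 97.89497 MW
Convert: 97.89497 MW * 1000.0 = 97895 kW
W_net = 97895 kW


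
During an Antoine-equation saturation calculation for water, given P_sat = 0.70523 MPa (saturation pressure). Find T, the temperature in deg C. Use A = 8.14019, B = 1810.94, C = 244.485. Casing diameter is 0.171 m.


T = B / (A - log10(P_sat * 760 / 0.101325)) - C
T = 1810.94 / (8.14019 - log10(0.70523 * 760 / 0.101325)) - 244.485
T = 165.53 deg C


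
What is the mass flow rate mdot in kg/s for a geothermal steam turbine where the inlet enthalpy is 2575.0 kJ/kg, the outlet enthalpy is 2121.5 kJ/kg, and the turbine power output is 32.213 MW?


mdot = P * 1000 / (h_in - h_out)
mdot = 32.213 * 1000 / (2575.0 - 2121.5)
mdot = 71.032 kg/s


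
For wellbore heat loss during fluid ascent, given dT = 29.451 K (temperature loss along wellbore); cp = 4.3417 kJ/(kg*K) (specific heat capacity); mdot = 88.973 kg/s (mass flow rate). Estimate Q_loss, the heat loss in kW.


Q_loss = mdot * cp * dT
Q_loss = 88.973 * 4.3417 * 29.451
Q_loss = 11377 kW


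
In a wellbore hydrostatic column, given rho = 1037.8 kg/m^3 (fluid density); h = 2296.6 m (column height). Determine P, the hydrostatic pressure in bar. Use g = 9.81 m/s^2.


P = rho * g * h / 1e6
P = 1037.8 * 9.81 * 2296.6 / 1e6
P = 23.38127 MPa
Convert: 23.38127 MPa * 10.0 = 233.81 bar
P = 233.81 bar


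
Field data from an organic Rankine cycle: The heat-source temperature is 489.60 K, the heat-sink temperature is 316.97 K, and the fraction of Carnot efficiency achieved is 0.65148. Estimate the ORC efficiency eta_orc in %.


eta_orc = (1 - Tc/Th) * f * 100
eta_orc = (1 - 316.97/489.60) * 0.65148 * 100
eta_orc = 22.971 %


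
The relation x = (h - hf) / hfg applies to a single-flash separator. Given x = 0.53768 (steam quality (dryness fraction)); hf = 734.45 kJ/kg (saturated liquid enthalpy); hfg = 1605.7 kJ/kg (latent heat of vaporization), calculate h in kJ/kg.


h = hf + x * hfg
h = 734.45 + 0.53768 * 1605.7
h = 1597.8 kJ/kg


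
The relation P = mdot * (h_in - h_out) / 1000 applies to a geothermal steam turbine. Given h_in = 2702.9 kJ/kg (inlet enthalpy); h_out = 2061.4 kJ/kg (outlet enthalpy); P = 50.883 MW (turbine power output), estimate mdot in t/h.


mdot = P * 1000 / (h_in - h_out)
mdot = 50.883 * 1000 / (2702.9 - 2061.4)
mdot = 79.31878 kg/s
Convert: 79.31878 kg/s * 3.6 = 285.55 t/h
mdot = 285.55 t/h


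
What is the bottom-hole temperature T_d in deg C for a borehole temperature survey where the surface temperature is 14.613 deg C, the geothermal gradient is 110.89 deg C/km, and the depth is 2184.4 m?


T_d = T_surf + grad * d / 1000
T_d = 14.613 + 110.89 * 2184.4 / 1000
T_d = 256.84 deg C


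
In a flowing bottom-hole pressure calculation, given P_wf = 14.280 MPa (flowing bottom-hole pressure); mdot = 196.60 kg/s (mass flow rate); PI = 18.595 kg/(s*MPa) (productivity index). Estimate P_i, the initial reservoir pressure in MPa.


P_i = P_wf + mdot / PI
P_i = 14.280 + 196.60 / 18.595
P_i = 24.853 MPa


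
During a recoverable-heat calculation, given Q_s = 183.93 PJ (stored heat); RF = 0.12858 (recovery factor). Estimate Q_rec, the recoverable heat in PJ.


Q_rec = Q_s * RF
Q_rec = 183.93 * 0.12858
Q_rec = 23.650 PJ


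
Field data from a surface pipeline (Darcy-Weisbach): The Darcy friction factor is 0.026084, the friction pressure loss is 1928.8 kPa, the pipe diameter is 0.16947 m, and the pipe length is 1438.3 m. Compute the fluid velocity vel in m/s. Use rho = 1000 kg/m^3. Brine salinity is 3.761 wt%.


vel = sqrt(dP*1000*2*D / (f*L*rho))
vel = sqrt(1928.8*1000*2*0.16947 / (0.026084*1438.3*1000))
vel = 4.1744 m/s


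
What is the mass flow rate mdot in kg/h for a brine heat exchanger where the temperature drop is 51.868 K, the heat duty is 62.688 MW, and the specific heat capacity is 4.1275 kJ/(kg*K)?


mdot = Q * 1000 / (cp * dT)
mdot = 62.688 * 1000 / (4.1275 * 51.868)
mdot = 292.8180 kg/s
Convert: 292.8180 kg/s * 3600.0 = 1.0541e+06 kg/h
mdot = 1.0541e+06 kg/h


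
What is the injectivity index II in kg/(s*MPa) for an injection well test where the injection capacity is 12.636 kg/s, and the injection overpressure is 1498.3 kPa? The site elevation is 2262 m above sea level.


II = mdot * 1000 / dP
II = 12.636 * 1000 / 1498.3
II = 8.4336 kg/(s*MPa)


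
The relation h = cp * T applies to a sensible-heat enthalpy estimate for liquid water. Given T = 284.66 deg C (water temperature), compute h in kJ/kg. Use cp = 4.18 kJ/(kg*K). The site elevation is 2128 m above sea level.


h = cp * T
h = 4.18 * 284.66
h = 1189.9 kJ/kg


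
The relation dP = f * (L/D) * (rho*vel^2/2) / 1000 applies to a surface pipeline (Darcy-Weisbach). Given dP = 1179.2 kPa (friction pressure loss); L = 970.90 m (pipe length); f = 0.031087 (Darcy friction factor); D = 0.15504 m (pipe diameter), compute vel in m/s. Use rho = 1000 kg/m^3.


vel = sqrt(dP*1000*2*D / (f*L*rho))
vel = sqrt(1179.2*1000*2*0.15504 / (0.031087*970.90*1000))
vel = 3.4806 m/s


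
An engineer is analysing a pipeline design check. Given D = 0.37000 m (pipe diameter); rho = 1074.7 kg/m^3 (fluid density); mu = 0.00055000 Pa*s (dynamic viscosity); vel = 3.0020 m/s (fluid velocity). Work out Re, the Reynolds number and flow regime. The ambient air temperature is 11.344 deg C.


Step 1: Re = rho*vel*D/mu = 1074.7*3.002*0.37/0.00055 = 2.1704e+06
Step 2: Re = 2.1704e+06 > 4000, so flow is turbulent.
Re = 2.1704e+06 (turbulent)


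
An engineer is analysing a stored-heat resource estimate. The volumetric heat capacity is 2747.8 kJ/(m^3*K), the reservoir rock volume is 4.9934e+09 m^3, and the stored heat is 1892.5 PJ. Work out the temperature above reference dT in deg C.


dT = Q_s * 1e12 / (Vr * rhoc)
dT = 1892.5 * 1e12 / (4.9934e+09 * 2747.8)
dT = 137.9286 K
Convert (temperature difference, 1 K = 1 deg C): 137.9286 K = 137.9286 deg C
dT = 137.93 deg C


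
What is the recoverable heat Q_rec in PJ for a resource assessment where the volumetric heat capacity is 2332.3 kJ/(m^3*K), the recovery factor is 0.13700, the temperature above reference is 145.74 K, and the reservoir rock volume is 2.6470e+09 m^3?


Step 1: Q_s = Vr*rhoc*dT/1e12 = 2.6470e+09*2332.3*145.74/1e12 = 899.7402 PJ
Step 2: Q_rec = Q_s * RF = 899.7402 * 0.137 = 123.26 PJ
Q_rec = 123.26 PJ


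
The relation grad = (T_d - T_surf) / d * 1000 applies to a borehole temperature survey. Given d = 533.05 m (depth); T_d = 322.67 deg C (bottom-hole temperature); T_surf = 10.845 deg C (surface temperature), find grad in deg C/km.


grad = (T_d - T_surf) / d * 1000
grad = (322.67 - 10.845) / 533.05 * 1000
grad = 584.98 deg C/km


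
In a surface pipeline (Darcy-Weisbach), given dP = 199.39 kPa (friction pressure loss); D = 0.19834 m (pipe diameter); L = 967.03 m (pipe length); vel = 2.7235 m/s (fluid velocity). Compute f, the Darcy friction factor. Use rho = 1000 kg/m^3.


f = dP*1000 / ((L/D)*(rho*vel^2/2))
f = 199.39*1000 / ((967.03/0.19834)*(1000*2.7235^2/2))
f = 0.011027


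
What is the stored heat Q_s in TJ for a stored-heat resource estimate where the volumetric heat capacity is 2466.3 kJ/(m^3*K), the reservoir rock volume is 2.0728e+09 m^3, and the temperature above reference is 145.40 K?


Q_s = Vr * rhoc * dT / 1e12
Q_s = 2.0728e+09 * 2466.3 * 145.40 / 1e12
Q_s = 743.3061 PJ
Convert: 743.3061 PJ * 1000.0 = 7.4331e+05 TJ
Q_s = 7.4331e+05 TJ


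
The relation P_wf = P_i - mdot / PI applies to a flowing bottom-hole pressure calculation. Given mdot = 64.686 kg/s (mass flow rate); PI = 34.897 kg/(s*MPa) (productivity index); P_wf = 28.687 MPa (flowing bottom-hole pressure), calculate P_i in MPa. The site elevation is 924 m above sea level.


P_i = P_wf + mdot / PI
P_i = 28.687 + 64.686 / 34.897
P_i = 30.541 MPa


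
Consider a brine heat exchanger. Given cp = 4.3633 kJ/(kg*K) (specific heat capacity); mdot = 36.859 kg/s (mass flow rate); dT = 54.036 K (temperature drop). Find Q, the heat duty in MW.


Q = mdot * cp * dT / 1000
Q = 36.859 * 4.3633 * 54.036 / 1000
Q = 8.6904 MW


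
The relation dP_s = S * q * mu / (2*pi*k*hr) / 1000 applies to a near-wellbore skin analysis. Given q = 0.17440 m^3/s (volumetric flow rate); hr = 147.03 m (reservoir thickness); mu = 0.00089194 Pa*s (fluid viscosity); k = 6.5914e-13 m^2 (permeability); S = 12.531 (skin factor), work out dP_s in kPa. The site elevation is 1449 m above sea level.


dP_s = S * q * mu / (2*pi*k*hr) / 1000
dP_s = 12.531 * 0.17440 * 0.00089194 / (2*pi*6.5914e-13*147.03) / 1000
dP_s = 3201.1 kPa


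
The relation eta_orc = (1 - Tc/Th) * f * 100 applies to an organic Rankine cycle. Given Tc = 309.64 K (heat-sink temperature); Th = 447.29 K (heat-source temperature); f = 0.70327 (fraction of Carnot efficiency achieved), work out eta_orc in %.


eta_orc = (1 - Tc/Th) * f * 100
eta_orc = (1 - 309.64/447.29) * 0.70327 * 100
eta_orc = 21.643 %


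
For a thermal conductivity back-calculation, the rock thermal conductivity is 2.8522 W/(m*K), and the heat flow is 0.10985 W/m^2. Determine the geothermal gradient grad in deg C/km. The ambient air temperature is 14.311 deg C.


grad = q / k * 1000
grad = 0.10985 / 2.8522 * 1000
grad = 38.514 deg C/km


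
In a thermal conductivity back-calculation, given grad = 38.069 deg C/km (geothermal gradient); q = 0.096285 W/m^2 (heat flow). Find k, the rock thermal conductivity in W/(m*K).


k = q / (grad / 1000)
k = 0.096285 / (38.069 / 1000)
k = 2.5292 W/(m*K)


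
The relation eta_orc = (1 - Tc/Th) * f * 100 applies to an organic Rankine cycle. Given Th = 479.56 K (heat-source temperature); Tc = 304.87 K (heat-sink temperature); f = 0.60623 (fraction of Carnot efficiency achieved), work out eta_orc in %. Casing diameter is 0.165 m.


eta_orc = (1 - Tc/Th) * f * 100
eta_orc = (1 - 304.87/479.56) * 0.60623 * 100
eta_orc = 22.083 %


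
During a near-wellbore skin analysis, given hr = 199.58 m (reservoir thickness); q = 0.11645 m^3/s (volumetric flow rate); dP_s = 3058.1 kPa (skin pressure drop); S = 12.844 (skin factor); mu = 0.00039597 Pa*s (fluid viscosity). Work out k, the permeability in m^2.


k = S*q*mu / (2*pi*dP_s*1000*hr)
k = 12.844*0.11645*0.00039597 / (2*pi*3058.1*1000*199.58)
k = 1.5444e-13 m^2


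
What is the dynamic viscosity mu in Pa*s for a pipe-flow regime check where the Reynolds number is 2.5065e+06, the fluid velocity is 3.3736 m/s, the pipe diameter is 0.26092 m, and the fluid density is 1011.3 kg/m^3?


mu = rho * vel * D / Re
mu = 1011.3 * 3.3736 * 0.26092 / 2.5065e+06
mu = 0.00035515 Pa*s


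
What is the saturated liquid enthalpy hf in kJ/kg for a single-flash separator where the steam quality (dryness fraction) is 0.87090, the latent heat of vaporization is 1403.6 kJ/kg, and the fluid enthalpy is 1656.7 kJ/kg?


hf = h - x * hfg
hf = 1656.7 - 0.87090 * 1403.6
hf = 434.30 kJ/kg


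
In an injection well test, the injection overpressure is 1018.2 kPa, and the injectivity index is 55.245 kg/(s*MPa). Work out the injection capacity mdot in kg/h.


mdot = II * dP / 1000
mdot = 55.245 * 1018.2 / 1000
mdot = 56.25046 kg/s
Convert: 56.25046 kg/s * 3600.0 = 2.0250e+05 kg/h
mdot = 2.0250e+05 kg/h


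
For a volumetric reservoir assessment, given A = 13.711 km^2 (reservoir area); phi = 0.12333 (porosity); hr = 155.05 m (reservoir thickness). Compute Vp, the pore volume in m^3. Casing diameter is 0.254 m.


Vp = A * 1e6 * hr * phi
Vp = 13.711 * 1e6 * 155.05 * 0.12333
Vp = 2.6219e+08 m^3


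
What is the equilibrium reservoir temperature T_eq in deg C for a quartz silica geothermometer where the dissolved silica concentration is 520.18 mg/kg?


T_eq = 1309 / (5.19 - log10(SiO2)) - 273.15
T_eq = 1309 / (5.19 - log10(520.18)) - 273.15
T_eq = 255.99 deg C


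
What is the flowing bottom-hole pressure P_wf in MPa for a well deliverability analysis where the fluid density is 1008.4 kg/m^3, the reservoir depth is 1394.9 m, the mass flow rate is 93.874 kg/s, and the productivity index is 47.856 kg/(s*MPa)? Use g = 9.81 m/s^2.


Step 1: P_i = rho*g*h/1e6 = 1008.4*9.81*1394.9/1e6 = 13.79891 MPa
Step 2: P_wf = P_i - mdot/PI = 13.79891 - 93.874/47.856 = 11.837 MPa
P_wf = 11.837 MPa


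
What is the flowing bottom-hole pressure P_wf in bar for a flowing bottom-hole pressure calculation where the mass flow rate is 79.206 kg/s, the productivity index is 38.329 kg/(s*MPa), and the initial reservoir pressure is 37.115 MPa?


P_wf = P_i - mdot / PI
P_wf = 37.115 - 79.206 / 38.329
P_wf = 35.04852 MPa
Convert: 35.04852 MPa * 10.0 = 350.49 bar
P_wf = 350.49 bar


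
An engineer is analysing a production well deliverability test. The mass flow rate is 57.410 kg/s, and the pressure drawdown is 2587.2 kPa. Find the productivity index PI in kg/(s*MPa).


PI = mdot * 1000 / dP
PI = 57.410 * 1000 / 2587.2
PI = 22.190 kg/(s*MPa)


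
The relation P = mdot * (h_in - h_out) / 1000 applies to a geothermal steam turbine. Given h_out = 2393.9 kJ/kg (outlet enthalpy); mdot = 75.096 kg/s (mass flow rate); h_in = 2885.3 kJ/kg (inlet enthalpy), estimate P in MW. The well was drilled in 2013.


P = mdot * (h_in - h_out) / 1000
P = 75.096 * (2885.3 - 2393.9) / 1000
P = 36.902 MW


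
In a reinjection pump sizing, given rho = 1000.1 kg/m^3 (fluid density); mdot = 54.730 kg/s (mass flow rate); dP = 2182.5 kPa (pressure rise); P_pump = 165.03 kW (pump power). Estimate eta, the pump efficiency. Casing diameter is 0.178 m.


eta = mdot * dP / (rho * P_pump)
eta = 54.730 * 2182.5 / (1000.1 * 165.03)
eta = 0.72372


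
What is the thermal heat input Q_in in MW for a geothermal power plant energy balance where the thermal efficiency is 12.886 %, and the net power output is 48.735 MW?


Q_in = W_net / (eta / 100)
Q_in = 48.735 / (12.886 / 100)
Q_in = 378.20 MW


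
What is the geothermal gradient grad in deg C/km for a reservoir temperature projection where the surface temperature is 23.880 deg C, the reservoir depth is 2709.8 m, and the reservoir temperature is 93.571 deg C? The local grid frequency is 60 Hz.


grad = (T_res - T_surf) / d * 1000
grad = (93.571 - 23.880) / 2709.8 * 1000
grad = 25.718 deg C/km


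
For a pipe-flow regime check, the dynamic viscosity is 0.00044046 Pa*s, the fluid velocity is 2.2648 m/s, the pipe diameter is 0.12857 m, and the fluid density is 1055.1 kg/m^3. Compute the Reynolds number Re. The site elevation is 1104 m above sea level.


Re = rho * vel * D / mu
Re = 1055.1 * 2.2648 * 0.12857 / 0.00044046
Re = 6.9752e+05


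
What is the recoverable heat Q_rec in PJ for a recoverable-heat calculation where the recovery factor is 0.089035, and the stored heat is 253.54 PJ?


Q_rec = Q_s * RF
Q_rec = 253.54 * 0.089035
Q_rec = 22.574 PJ


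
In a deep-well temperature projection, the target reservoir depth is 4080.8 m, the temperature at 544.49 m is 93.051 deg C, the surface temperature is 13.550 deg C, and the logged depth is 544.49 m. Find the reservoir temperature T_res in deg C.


Step 1: grad = (T_d1 - T_surf)/d1 * 1000 = (93.051 - 13.55)/544.49 * 1000 = 146.0100 deg C/km
Step 2: T_res = T_surf + grad*d2/1000 = 13.55 + 146.0100*4080.8/1000 = 609.39 deg C
T_res = 609.39 deg C


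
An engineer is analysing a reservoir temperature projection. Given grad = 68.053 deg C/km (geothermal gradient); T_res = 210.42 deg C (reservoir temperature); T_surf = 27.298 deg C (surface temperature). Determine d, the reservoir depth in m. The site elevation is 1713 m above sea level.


d = (T_res - T_surf) / grad * 1000
d = (210.42 - 27.298) / 68.053 * 1000
d = 2690.9 m


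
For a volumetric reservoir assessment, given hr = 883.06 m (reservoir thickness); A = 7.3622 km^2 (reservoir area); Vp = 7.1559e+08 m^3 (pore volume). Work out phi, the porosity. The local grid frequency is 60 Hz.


phi = Vp / (A * 1e6 * hr)
phi = 7.1559e+08 / (7.3622 * 1e6 * 883.06)
phi = 0.11007


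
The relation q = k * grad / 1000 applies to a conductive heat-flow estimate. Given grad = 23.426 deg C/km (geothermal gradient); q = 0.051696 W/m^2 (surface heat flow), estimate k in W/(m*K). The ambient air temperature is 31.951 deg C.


k = q * 1000 / grad
k = 0.051696 * 1000 / 23.426
k = 2.2068 W/(m*K)


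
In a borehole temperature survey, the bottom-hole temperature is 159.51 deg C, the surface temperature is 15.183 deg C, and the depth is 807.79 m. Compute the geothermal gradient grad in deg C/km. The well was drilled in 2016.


grad = (T_d - T_surf) / d * 1000
grad = (159.51 - 15.183) / 807.79 * 1000
grad = 178.67 deg C/km


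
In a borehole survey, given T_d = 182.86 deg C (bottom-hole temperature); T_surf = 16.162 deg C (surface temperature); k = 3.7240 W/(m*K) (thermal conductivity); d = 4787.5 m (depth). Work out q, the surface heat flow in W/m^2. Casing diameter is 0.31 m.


Step 1: grad = (T_d - T_surf)/d * 1000 = (182.86 - 16.162)/4787.5 * 1000 = 34.81943 deg C/km
Step 2: q = k * grad / 1000 = 3.724 * 34.81943 / 1000 = 0.12967 W/m^2
q = 0.12967 W/m^2


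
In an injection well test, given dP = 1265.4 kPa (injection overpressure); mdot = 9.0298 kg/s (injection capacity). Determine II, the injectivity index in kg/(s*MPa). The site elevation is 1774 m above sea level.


II = mdot * 1000 / dP
II = 9.0298 * 1000 / 1265.4
II = 7.1359 kg/(s*MPa)


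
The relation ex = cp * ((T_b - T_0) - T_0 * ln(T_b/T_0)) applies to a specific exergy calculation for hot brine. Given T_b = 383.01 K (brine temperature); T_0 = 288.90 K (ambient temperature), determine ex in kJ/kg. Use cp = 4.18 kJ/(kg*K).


ex = cp * ((T_b - T_0) - T_0 * ln(T_b/T_0))
ex = 4.18 * ((383.01 - 288.90) - 288.90 * ln(383.01/288.90))
ex = 52.860 kJ/kg


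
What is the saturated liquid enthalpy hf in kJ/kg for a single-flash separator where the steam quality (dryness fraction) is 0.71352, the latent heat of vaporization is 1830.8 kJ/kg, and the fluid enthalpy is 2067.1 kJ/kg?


hf = h - x * hfg
hf = 2067.1 - 0.71352 * 1830.8
hf = 760.79 kJ/kg


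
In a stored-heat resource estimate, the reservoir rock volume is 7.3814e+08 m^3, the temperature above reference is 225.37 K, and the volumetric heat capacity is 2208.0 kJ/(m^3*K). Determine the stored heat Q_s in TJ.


Q_s = Vr * rhoc * dT / 1e12
Q_s = 7.3814e+08 * 2208.0 * 225.37 / 1e12
Q_s = 367.3110 PJ
Convert: 367.3110 PJ * 1000.0 = 3.6731e+05 TJ
Q_s = 3.6731e+05 TJ
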